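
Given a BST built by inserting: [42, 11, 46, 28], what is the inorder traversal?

Tree insertion order: [42, 11, 46, 28]
Tree (level-order array): [42, 11, 46, None, 28]
Inorder traversal: [11, 28, 42, 46]


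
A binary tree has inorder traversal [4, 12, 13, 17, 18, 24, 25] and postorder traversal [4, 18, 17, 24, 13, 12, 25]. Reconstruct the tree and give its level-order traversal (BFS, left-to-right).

Inorder:   [4, 12, 13, 17, 18, 24, 25]
Postorder: [4, 18, 17, 24, 13, 12, 25]
Algorithm: postorder visits root last, so walk postorder right-to-left;
each value is the root of the current inorder slice — split it at that
value, recurse on the right subtree first, then the left.
Recursive splits:
  root=25; inorder splits into left=[4, 12, 13, 17, 18, 24], right=[]
  root=12; inorder splits into left=[4], right=[13, 17, 18, 24]
  root=13; inorder splits into left=[], right=[17, 18, 24]
  root=24; inorder splits into left=[17, 18], right=[]
  root=17; inorder splits into left=[], right=[18]
  root=18; inorder splits into left=[], right=[]
  root=4; inorder splits into left=[], right=[]
Reconstructed level-order: [25, 12, 4, 13, 24, 17, 18]


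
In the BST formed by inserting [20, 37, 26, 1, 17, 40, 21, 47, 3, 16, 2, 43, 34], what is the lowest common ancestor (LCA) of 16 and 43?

Tree insertion order: [20, 37, 26, 1, 17, 40, 21, 47, 3, 16, 2, 43, 34]
Tree (level-order array): [20, 1, 37, None, 17, 26, 40, 3, None, 21, 34, None, 47, 2, 16, None, None, None, None, 43]
In a BST, the LCA of p=16, q=43 is the first node v on the
root-to-leaf path with p <= v <= q (go left if both < v, right if both > v).
Walk from root:
  at 20: 16 <= 20 <= 43, this is the LCA
LCA = 20


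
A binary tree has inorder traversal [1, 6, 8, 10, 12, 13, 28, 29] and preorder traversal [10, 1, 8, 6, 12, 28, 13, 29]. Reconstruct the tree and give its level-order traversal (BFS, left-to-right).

Inorder:  [1, 6, 8, 10, 12, 13, 28, 29]
Preorder: [10, 1, 8, 6, 12, 28, 13, 29]
Algorithm: preorder visits root first, so consume preorder in order;
for each root, split the current inorder slice at that value into
left-subtree inorder and right-subtree inorder, then recurse.
Recursive splits:
  root=10; inorder splits into left=[1, 6, 8], right=[12, 13, 28, 29]
  root=1; inorder splits into left=[], right=[6, 8]
  root=8; inorder splits into left=[6], right=[]
  root=6; inorder splits into left=[], right=[]
  root=12; inorder splits into left=[], right=[13, 28, 29]
  root=28; inorder splits into left=[13], right=[29]
  root=13; inorder splits into left=[], right=[]
  root=29; inorder splits into left=[], right=[]
Reconstructed level-order: [10, 1, 12, 8, 28, 6, 13, 29]


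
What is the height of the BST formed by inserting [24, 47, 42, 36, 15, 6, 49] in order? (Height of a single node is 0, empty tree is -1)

Insertion order: [24, 47, 42, 36, 15, 6, 49]
Tree (level-order array): [24, 15, 47, 6, None, 42, 49, None, None, 36]
Compute height bottom-up (empty subtree = -1):
  height(6) = 1 + max(-1, -1) = 0
  height(15) = 1 + max(0, -1) = 1
  height(36) = 1 + max(-1, -1) = 0
  height(42) = 1 + max(0, -1) = 1
  height(49) = 1 + max(-1, -1) = 0
  height(47) = 1 + max(1, 0) = 2
  height(24) = 1 + max(1, 2) = 3
Height = 3


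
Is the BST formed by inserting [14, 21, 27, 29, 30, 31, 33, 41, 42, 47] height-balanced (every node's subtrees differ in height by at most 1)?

Tree (level-order array): [14, None, 21, None, 27, None, 29, None, 30, None, 31, None, 33, None, 41, None, 42, None, 47]
Definition: a tree is height-balanced if, at every node, |h(left) - h(right)| <= 1 (empty subtree has height -1).
Bottom-up per-node check:
  node 47: h_left=-1, h_right=-1, diff=0 [OK], height=0
  node 42: h_left=-1, h_right=0, diff=1 [OK], height=1
  node 41: h_left=-1, h_right=1, diff=2 [FAIL (|-1-1|=2 > 1)], height=2
  node 33: h_left=-1, h_right=2, diff=3 [FAIL (|-1-2|=3 > 1)], height=3
  node 31: h_left=-1, h_right=3, diff=4 [FAIL (|-1-3|=4 > 1)], height=4
  node 30: h_left=-1, h_right=4, diff=5 [FAIL (|-1-4|=5 > 1)], height=5
  node 29: h_left=-1, h_right=5, diff=6 [FAIL (|-1-5|=6 > 1)], height=6
  node 27: h_left=-1, h_right=6, diff=7 [FAIL (|-1-6|=7 > 1)], height=7
  node 21: h_left=-1, h_right=7, diff=8 [FAIL (|-1-7|=8 > 1)], height=8
  node 14: h_left=-1, h_right=8, diff=9 [FAIL (|-1-8|=9 > 1)], height=9
Node 41 violates the condition: |-1 - 1| = 2 > 1.
Result: Not balanced


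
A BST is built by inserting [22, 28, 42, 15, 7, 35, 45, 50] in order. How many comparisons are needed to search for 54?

Search path for 54: 22 -> 28 -> 42 -> 45 -> 50
Found: False
Comparisons: 5


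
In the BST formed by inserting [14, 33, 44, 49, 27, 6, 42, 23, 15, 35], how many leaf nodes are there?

Tree built from: [14, 33, 44, 49, 27, 6, 42, 23, 15, 35]
Tree (level-order array): [14, 6, 33, None, None, 27, 44, 23, None, 42, 49, 15, None, 35]
Rule: A leaf has 0 children.
Per-node child counts:
  node 14: 2 child(ren)
  node 6: 0 child(ren)
  node 33: 2 child(ren)
  node 27: 1 child(ren)
  node 23: 1 child(ren)
  node 15: 0 child(ren)
  node 44: 2 child(ren)
  node 42: 1 child(ren)
  node 35: 0 child(ren)
  node 49: 0 child(ren)
Matching nodes: [6, 15, 35, 49]
Count of leaf nodes: 4


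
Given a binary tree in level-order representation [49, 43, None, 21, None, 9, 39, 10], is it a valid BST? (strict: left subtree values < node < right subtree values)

Level-order array: [49, 43, None, 21, None, 9, 39, 10]
Validate using subtree bounds (lo, hi): at each node, require lo < value < hi,
then recurse left with hi=value and right with lo=value.
Preorder trace (stopping at first violation):
  at node 49 with bounds (-inf, +inf): OK
  at node 43 with bounds (-inf, 49): OK
  at node 21 with bounds (-inf, 43): OK
  at node 9 with bounds (-inf, 21): OK
  at node 10 with bounds (-inf, 9): VIOLATION
Node 10 violates its bound: not (-inf < 10 < 9).
Result: Not a valid BST


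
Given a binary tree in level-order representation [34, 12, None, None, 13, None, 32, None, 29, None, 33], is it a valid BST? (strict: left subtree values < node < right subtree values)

Level-order array: [34, 12, None, None, 13, None, 32, None, 29, None, 33]
Validate using subtree bounds (lo, hi): at each node, require lo < value < hi,
then recurse left with hi=value and right with lo=value.
Preorder trace (stopping at first violation):
  at node 34 with bounds (-inf, +inf): OK
  at node 12 with bounds (-inf, 34): OK
  at node 13 with bounds (12, 34): OK
  at node 32 with bounds (13, 34): OK
  at node 29 with bounds (32, 34): VIOLATION
Node 29 violates its bound: not (32 < 29 < 34).
Result: Not a valid BST


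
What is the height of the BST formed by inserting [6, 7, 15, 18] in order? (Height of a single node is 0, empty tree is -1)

Insertion order: [6, 7, 15, 18]
Tree (level-order array): [6, None, 7, None, 15, None, 18]
Compute height bottom-up (empty subtree = -1):
  height(18) = 1 + max(-1, -1) = 0
  height(15) = 1 + max(-1, 0) = 1
  height(7) = 1 + max(-1, 1) = 2
  height(6) = 1 + max(-1, 2) = 3
Height = 3


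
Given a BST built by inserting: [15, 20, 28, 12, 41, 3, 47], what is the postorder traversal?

Tree insertion order: [15, 20, 28, 12, 41, 3, 47]
Tree (level-order array): [15, 12, 20, 3, None, None, 28, None, None, None, 41, None, 47]
Postorder traversal: [3, 12, 47, 41, 28, 20, 15]


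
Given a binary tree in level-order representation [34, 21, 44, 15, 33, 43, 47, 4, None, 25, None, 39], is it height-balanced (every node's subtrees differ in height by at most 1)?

Tree (level-order array): [34, 21, 44, 15, 33, 43, 47, 4, None, 25, None, 39]
Definition: a tree is height-balanced if, at every node, |h(left) - h(right)| <= 1 (empty subtree has height -1).
Bottom-up per-node check:
  node 4: h_left=-1, h_right=-1, diff=0 [OK], height=0
  node 15: h_left=0, h_right=-1, diff=1 [OK], height=1
  node 25: h_left=-1, h_right=-1, diff=0 [OK], height=0
  node 33: h_left=0, h_right=-1, diff=1 [OK], height=1
  node 21: h_left=1, h_right=1, diff=0 [OK], height=2
  node 39: h_left=-1, h_right=-1, diff=0 [OK], height=0
  node 43: h_left=0, h_right=-1, diff=1 [OK], height=1
  node 47: h_left=-1, h_right=-1, diff=0 [OK], height=0
  node 44: h_left=1, h_right=0, diff=1 [OK], height=2
  node 34: h_left=2, h_right=2, diff=0 [OK], height=3
All nodes satisfy the balance condition.
Result: Balanced


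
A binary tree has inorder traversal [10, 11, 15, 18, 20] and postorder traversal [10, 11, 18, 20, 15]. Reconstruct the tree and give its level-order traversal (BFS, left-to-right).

Inorder:   [10, 11, 15, 18, 20]
Postorder: [10, 11, 18, 20, 15]
Algorithm: postorder visits root last, so walk postorder right-to-left;
each value is the root of the current inorder slice — split it at that
value, recurse on the right subtree first, then the left.
Recursive splits:
  root=15; inorder splits into left=[10, 11], right=[18, 20]
  root=20; inorder splits into left=[18], right=[]
  root=18; inorder splits into left=[], right=[]
  root=11; inorder splits into left=[10], right=[]
  root=10; inorder splits into left=[], right=[]
Reconstructed level-order: [15, 11, 20, 10, 18]


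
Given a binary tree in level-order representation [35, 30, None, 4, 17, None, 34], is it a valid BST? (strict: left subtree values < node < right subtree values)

Level-order array: [35, 30, None, 4, 17, None, 34]
Validate using subtree bounds (lo, hi): at each node, require lo < value < hi,
then recurse left with hi=value and right with lo=value.
Preorder trace (stopping at first violation):
  at node 35 with bounds (-inf, +inf): OK
  at node 30 with bounds (-inf, 35): OK
  at node 4 with bounds (-inf, 30): OK
  at node 34 with bounds (4, 30): VIOLATION
Node 34 violates its bound: not (4 < 34 < 30).
Result: Not a valid BST


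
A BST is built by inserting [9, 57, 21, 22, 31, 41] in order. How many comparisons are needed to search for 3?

Search path for 3: 9
Found: False
Comparisons: 1


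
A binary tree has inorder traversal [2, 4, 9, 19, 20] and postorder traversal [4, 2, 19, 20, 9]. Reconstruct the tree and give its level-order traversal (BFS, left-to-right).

Inorder:   [2, 4, 9, 19, 20]
Postorder: [4, 2, 19, 20, 9]
Algorithm: postorder visits root last, so walk postorder right-to-left;
each value is the root of the current inorder slice — split it at that
value, recurse on the right subtree first, then the left.
Recursive splits:
  root=9; inorder splits into left=[2, 4], right=[19, 20]
  root=20; inorder splits into left=[19], right=[]
  root=19; inorder splits into left=[], right=[]
  root=2; inorder splits into left=[], right=[4]
  root=4; inorder splits into left=[], right=[]
Reconstructed level-order: [9, 2, 20, 4, 19]


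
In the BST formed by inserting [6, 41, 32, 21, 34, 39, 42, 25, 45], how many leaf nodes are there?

Tree built from: [6, 41, 32, 21, 34, 39, 42, 25, 45]
Tree (level-order array): [6, None, 41, 32, 42, 21, 34, None, 45, None, 25, None, 39]
Rule: A leaf has 0 children.
Per-node child counts:
  node 6: 1 child(ren)
  node 41: 2 child(ren)
  node 32: 2 child(ren)
  node 21: 1 child(ren)
  node 25: 0 child(ren)
  node 34: 1 child(ren)
  node 39: 0 child(ren)
  node 42: 1 child(ren)
  node 45: 0 child(ren)
Matching nodes: [25, 39, 45]
Count of leaf nodes: 3


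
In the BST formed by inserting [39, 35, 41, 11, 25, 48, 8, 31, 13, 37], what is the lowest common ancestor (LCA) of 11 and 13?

Tree insertion order: [39, 35, 41, 11, 25, 48, 8, 31, 13, 37]
Tree (level-order array): [39, 35, 41, 11, 37, None, 48, 8, 25, None, None, None, None, None, None, 13, 31]
In a BST, the LCA of p=11, q=13 is the first node v on the
root-to-leaf path with p <= v <= q (go left if both < v, right if both > v).
Walk from root:
  at 39: both 11 and 13 < 39, go left
  at 35: both 11 and 13 < 35, go left
  at 11: 11 <= 11 <= 13, this is the LCA
LCA = 11


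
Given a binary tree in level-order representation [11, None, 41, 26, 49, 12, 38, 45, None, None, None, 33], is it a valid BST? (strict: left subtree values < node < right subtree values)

Level-order array: [11, None, 41, 26, 49, 12, 38, 45, None, None, None, 33]
Validate using subtree bounds (lo, hi): at each node, require lo < value < hi,
then recurse left with hi=value and right with lo=value.
Preorder trace (stopping at first violation):
  at node 11 with bounds (-inf, +inf): OK
  at node 41 with bounds (11, +inf): OK
  at node 26 with bounds (11, 41): OK
  at node 12 with bounds (11, 26): OK
  at node 38 with bounds (26, 41): OK
  at node 33 with bounds (26, 38): OK
  at node 49 with bounds (41, +inf): OK
  at node 45 with bounds (41, 49): OK
No violation found at any node.
Result: Valid BST


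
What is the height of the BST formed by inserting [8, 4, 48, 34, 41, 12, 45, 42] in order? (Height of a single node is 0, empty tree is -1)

Insertion order: [8, 4, 48, 34, 41, 12, 45, 42]
Tree (level-order array): [8, 4, 48, None, None, 34, None, 12, 41, None, None, None, 45, 42]
Compute height bottom-up (empty subtree = -1):
  height(4) = 1 + max(-1, -1) = 0
  height(12) = 1 + max(-1, -1) = 0
  height(42) = 1 + max(-1, -1) = 0
  height(45) = 1 + max(0, -1) = 1
  height(41) = 1 + max(-1, 1) = 2
  height(34) = 1 + max(0, 2) = 3
  height(48) = 1 + max(3, -1) = 4
  height(8) = 1 + max(0, 4) = 5
Height = 5


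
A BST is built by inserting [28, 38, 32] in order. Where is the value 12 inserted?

Starting tree (level order): [28, None, 38, 32]
Insertion path: 28
Result: insert 12 as left child of 28
Final tree (level order): [28, 12, 38, None, None, 32]


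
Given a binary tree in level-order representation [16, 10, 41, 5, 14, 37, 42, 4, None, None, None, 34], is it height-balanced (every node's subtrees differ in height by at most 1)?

Tree (level-order array): [16, 10, 41, 5, 14, 37, 42, 4, None, None, None, 34]
Definition: a tree is height-balanced if, at every node, |h(left) - h(right)| <= 1 (empty subtree has height -1).
Bottom-up per-node check:
  node 4: h_left=-1, h_right=-1, diff=0 [OK], height=0
  node 5: h_left=0, h_right=-1, diff=1 [OK], height=1
  node 14: h_left=-1, h_right=-1, diff=0 [OK], height=0
  node 10: h_left=1, h_right=0, diff=1 [OK], height=2
  node 34: h_left=-1, h_right=-1, diff=0 [OK], height=0
  node 37: h_left=0, h_right=-1, diff=1 [OK], height=1
  node 42: h_left=-1, h_right=-1, diff=0 [OK], height=0
  node 41: h_left=1, h_right=0, diff=1 [OK], height=2
  node 16: h_left=2, h_right=2, diff=0 [OK], height=3
All nodes satisfy the balance condition.
Result: Balanced


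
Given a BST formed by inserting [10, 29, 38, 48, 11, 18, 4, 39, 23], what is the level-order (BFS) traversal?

Tree insertion order: [10, 29, 38, 48, 11, 18, 4, 39, 23]
Tree (level-order array): [10, 4, 29, None, None, 11, 38, None, 18, None, 48, None, 23, 39]
BFS from the root, enqueuing left then right child of each popped node:
  queue [10] -> pop 10, enqueue [4, 29], visited so far: [10]
  queue [4, 29] -> pop 4, enqueue [none], visited so far: [10, 4]
  queue [29] -> pop 29, enqueue [11, 38], visited so far: [10, 4, 29]
  queue [11, 38] -> pop 11, enqueue [18], visited so far: [10, 4, 29, 11]
  queue [38, 18] -> pop 38, enqueue [48], visited so far: [10, 4, 29, 11, 38]
  queue [18, 48] -> pop 18, enqueue [23], visited so far: [10, 4, 29, 11, 38, 18]
  queue [48, 23] -> pop 48, enqueue [39], visited so far: [10, 4, 29, 11, 38, 18, 48]
  queue [23, 39] -> pop 23, enqueue [none], visited so far: [10, 4, 29, 11, 38, 18, 48, 23]
  queue [39] -> pop 39, enqueue [none], visited so far: [10, 4, 29, 11, 38, 18, 48, 23, 39]
Result: [10, 4, 29, 11, 38, 18, 48, 23, 39]


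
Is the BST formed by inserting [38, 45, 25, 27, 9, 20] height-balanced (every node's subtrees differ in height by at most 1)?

Tree (level-order array): [38, 25, 45, 9, 27, None, None, None, 20]
Definition: a tree is height-balanced if, at every node, |h(left) - h(right)| <= 1 (empty subtree has height -1).
Bottom-up per-node check:
  node 20: h_left=-1, h_right=-1, diff=0 [OK], height=0
  node 9: h_left=-1, h_right=0, diff=1 [OK], height=1
  node 27: h_left=-1, h_right=-1, diff=0 [OK], height=0
  node 25: h_left=1, h_right=0, diff=1 [OK], height=2
  node 45: h_left=-1, h_right=-1, diff=0 [OK], height=0
  node 38: h_left=2, h_right=0, diff=2 [FAIL (|2-0|=2 > 1)], height=3
Node 38 violates the condition: |2 - 0| = 2 > 1.
Result: Not balanced


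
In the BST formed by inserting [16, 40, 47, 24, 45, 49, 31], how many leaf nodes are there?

Tree built from: [16, 40, 47, 24, 45, 49, 31]
Tree (level-order array): [16, None, 40, 24, 47, None, 31, 45, 49]
Rule: A leaf has 0 children.
Per-node child counts:
  node 16: 1 child(ren)
  node 40: 2 child(ren)
  node 24: 1 child(ren)
  node 31: 0 child(ren)
  node 47: 2 child(ren)
  node 45: 0 child(ren)
  node 49: 0 child(ren)
Matching nodes: [31, 45, 49]
Count of leaf nodes: 3


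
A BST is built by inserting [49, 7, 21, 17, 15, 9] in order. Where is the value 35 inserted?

Starting tree (level order): [49, 7, None, None, 21, 17, None, 15, None, 9]
Insertion path: 49 -> 7 -> 21
Result: insert 35 as right child of 21
Final tree (level order): [49, 7, None, None, 21, 17, 35, 15, None, None, None, 9]


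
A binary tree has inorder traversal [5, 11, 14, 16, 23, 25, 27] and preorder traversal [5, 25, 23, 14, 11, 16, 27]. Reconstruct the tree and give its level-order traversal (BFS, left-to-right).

Inorder:  [5, 11, 14, 16, 23, 25, 27]
Preorder: [5, 25, 23, 14, 11, 16, 27]
Algorithm: preorder visits root first, so consume preorder in order;
for each root, split the current inorder slice at that value into
left-subtree inorder and right-subtree inorder, then recurse.
Recursive splits:
  root=5; inorder splits into left=[], right=[11, 14, 16, 23, 25, 27]
  root=25; inorder splits into left=[11, 14, 16, 23], right=[27]
  root=23; inorder splits into left=[11, 14, 16], right=[]
  root=14; inorder splits into left=[11], right=[16]
  root=11; inorder splits into left=[], right=[]
  root=16; inorder splits into left=[], right=[]
  root=27; inorder splits into left=[], right=[]
Reconstructed level-order: [5, 25, 23, 27, 14, 11, 16]


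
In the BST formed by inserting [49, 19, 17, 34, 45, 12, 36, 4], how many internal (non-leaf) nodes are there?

Tree built from: [49, 19, 17, 34, 45, 12, 36, 4]
Tree (level-order array): [49, 19, None, 17, 34, 12, None, None, 45, 4, None, 36]
Rule: An internal node has at least one child.
Per-node child counts:
  node 49: 1 child(ren)
  node 19: 2 child(ren)
  node 17: 1 child(ren)
  node 12: 1 child(ren)
  node 4: 0 child(ren)
  node 34: 1 child(ren)
  node 45: 1 child(ren)
  node 36: 0 child(ren)
Matching nodes: [49, 19, 17, 12, 34, 45]
Count of internal (non-leaf) nodes: 6


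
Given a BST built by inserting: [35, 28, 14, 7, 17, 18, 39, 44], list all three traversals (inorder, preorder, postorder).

Tree insertion order: [35, 28, 14, 7, 17, 18, 39, 44]
Tree (level-order array): [35, 28, 39, 14, None, None, 44, 7, 17, None, None, None, None, None, 18]
Inorder (L, root, R): [7, 14, 17, 18, 28, 35, 39, 44]
Preorder (root, L, R): [35, 28, 14, 7, 17, 18, 39, 44]
Postorder (L, R, root): [7, 18, 17, 14, 28, 44, 39, 35]


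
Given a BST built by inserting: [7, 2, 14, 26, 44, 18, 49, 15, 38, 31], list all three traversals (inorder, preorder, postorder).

Tree insertion order: [7, 2, 14, 26, 44, 18, 49, 15, 38, 31]
Tree (level-order array): [7, 2, 14, None, None, None, 26, 18, 44, 15, None, 38, 49, None, None, 31]
Inorder (L, root, R): [2, 7, 14, 15, 18, 26, 31, 38, 44, 49]
Preorder (root, L, R): [7, 2, 14, 26, 18, 15, 44, 38, 31, 49]
Postorder (L, R, root): [2, 15, 18, 31, 38, 49, 44, 26, 14, 7]


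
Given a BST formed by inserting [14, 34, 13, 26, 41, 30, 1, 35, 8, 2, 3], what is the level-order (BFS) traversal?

Tree insertion order: [14, 34, 13, 26, 41, 30, 1, 35, 8, 2, 3]
Tree (level-order array): [14, 13, 34, 1, None, 26, 41, None, 8, None, 30, 35, None, 2, None, None, None, None, None, None, 3]
BFS from the root, enqueuing left then right child of each popped node:
  queue [14] -> pop 14, enqueue [13, 34], visited so far: [14]
  queue [13, 34] -> pop 13, enqueue [1], visited so far: [14, 13]
  queue [34, 1] -> pop 34, enqueue [26, 41], visited so far: [14, 13, 34]
  queue [1, 26, 41] -> pop 1, enqueue [8], visited so far: [14, 13, 34, 1]
  queue [26, 41, 8] -> pop 26, enqueue [30], visited so far: [14, 13, 34, 1, 26]
  queue [41, 8, 30] -> pop 41, enqueue [35], visited so far: [14, 13, 34, 1, 26, 41]
  queue [8, 30, 35] -> pop 8, enqueue [2], visited so far: [14, 13, 34, 1, 26, 41, 8]
  queue [30, 35, 2] -> pop 30, enqueue [none], visited so far: [14, 13, 34, 1, 26, 41, 8, 30]
  queue [35, 2] -> pop 35, enqueue [none], visited so far: [14, 13, 34, 1, 26, 41, 8, 30, 35]
  queue [2] -> pop 2, enqueue [3], visited so far: [14, 13, 34, 1, 26, 41, 8, 30, 35, 2]
  queue [3] -> pop 3, enqueue [none], visited so far: [14, 13, 34, 1, 26, 41, 8, 30, 35, 2, 3]
Result: [14, 13, 34, 1, 26, 41, 8, 30, 35, 2, 3]


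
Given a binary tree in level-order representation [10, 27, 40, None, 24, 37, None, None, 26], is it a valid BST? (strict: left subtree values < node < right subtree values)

Level-order array: [10, 27, 40, None, 24, 37, None, None, 26]
Validate using subtree bounds (lo, hi): at each node, require lo < value < hi,
then recurse left with hi=value and right with lo=value.
Preorder trace (stopping at first violation):
  at node 10 with bounds (-inf, +inf): OK
  at node 27 with bounds (-inf, 10): VIOLATION
Node 27 violates its bound: not (-inf < 27 < 10).
Result: Not a valid BST


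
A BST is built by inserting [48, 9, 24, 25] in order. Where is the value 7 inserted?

Starting tree (level order): [48, 9, None, None, 24, None, 25]
Insertion path: 48 -> 9
Result: insert 7 as left child of 9
Final tree (level order): [48, 9, None, 7, 24, None, None, None, 25]


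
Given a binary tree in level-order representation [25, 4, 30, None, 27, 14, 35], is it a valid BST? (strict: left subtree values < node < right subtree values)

Level-order array: [25, 4, 30, None, 27, 14, 35]
Validate using subtree bounds (lo, hi): at each node, require lo < value < hi,
then recurse left with hi=value and right with lo=value.
Preorder trace (stopping at first violation):
  at node 25 with bounds (-inf, +inf): OK
  at node 4 with bounds (-inf, 25): OK
  at node 27 with bounds (4, 25): VIOLATION
Node 27 violates its bound: not (4 < 27 < 25).
Result: Not a valid BST


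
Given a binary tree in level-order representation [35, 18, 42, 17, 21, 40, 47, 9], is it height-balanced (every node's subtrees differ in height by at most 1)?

Tree (level-order array): [35, 18, 42, 17, 21, 40, 47, 9]
Definition: a tree is height-balanced if, at every node, |h(left) - h(right)| <= 1 (empty subtree has height -1).
Bottom-up per-node check:
  node 9: h_left=-1, h_right=-1, diff=0 [OK], height=0
  node 17: h_left=0, h_right=-1, diff=1 [OK], height=1
  node 21: h_left=-1, h_right=-1, diff=0 [OK], height=0
  node 18: h_left=1, h_right=0, diff=1 [OK], height=2
  node 40: h_left=-1, h_right=-1, diff=0 [OK], height=0
  node 47: h_left=-1, h_right=-1, diff=0 [OK], height=0
  node 42: h_left=0, h_right=0, diff=0 [OK], height=1
  node 35: h_left=2, h_right=1, diff=1 [OK], height=3
All nodes satisfy the balance condition.
Result: Balanced


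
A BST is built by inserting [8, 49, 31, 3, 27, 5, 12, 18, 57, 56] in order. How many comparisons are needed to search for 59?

Search path for 59: 8 -> 49 -> 57
Found: False
Comparisons: 3


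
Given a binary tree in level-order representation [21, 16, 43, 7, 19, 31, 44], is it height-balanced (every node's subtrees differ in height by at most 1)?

Tree (level-order array): [21, 16, 43, 7, 19, 31, 44]
Definition: a tree is height-balanced if, at every node, |h(left) - h(right)| <= 1 (empty subtree has height -1).
Bottom-up per-node check:
  node 7: h_left=-1, h_right=-1, diff=0 [OK], height=0
  node 19: h_left=-1, h_right=-1, diff=0 [OK], height=0
  node 16: h_left=0, h_right=0, diff=0 [OK], height=1
  node 31: h_left=-1, h_right=-1, diff=0 [OK], height=0
  node 44: h_left=-1, h_right=-1, diff=0 [OK], height=0
  node 43: h_left=0, h_right=0, diff=0 [OK], height=1
  node 21: h_left=1, h_right=1, diff=0 [OK], height=2
All nodes satisfy the balance condition.
Result: Balanced


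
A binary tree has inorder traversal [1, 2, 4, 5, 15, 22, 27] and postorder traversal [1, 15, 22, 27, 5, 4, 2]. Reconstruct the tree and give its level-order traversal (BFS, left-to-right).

Inorder:   [1, 2, 4, 5, 15, 22, 27]
Postorder: [1, 15, 22, 27, 5, 4, 2]
Algorithm: postorder visits root last, so walk postorder right-to-left;
each value is the root of the current inorder slice — split it at that
value, recurse on the right subtree first, then the left.
Recursive splits:
  root=2; inorder splits into left=[1], right=[4, 5, 15, 22, 27]
  root=4; inorder splits into left=[], right=[5, 15, 22, 27]
  root=5; inorder splits into left=[], right=[15, 22, 27]
  root=27; inorder splits into left=[15, 22], right=[]
  root=22; inorder splits into left=[15], right=[]
  root=15; inorder splits into left=[], right=[]
  root=1; inorder splits into left=[], right=[]
Reconstructed level-order: [2, 1, 4, 5, 27, 22, 15]


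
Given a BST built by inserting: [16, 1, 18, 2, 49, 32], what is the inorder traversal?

Tree insertion order: [16, 1, 18, 2, 49, 32]
Tree (level-order array): [16, 1, 18, None, 2, None, 49, None, None, 32]
Inorder traversal: [1, 2, 16, 18, 32, 49]


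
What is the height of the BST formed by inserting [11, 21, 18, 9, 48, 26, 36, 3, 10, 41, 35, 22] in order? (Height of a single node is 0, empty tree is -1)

Insertion order: [11, 21, 18, 9, 48, 26, 36, 3, 10, 41, 35, 22]
Tree (level-order array): [11, 9, 21, 3, 10, 18, 48, None, None, None, None, None, None, 26, None, 22, 36, None, None, 35, 41]
Compute height bottom-up (empty subtree = -1):
  height(3) = 1 + max(-1, -1) = 0
  height(10) = 1 + max(-1, -1) = 0
  height(9) = 1 + max(0, 0) = 1
  height(18) = 1 + max(-1, -1) = 0
  height(22) = 1 + max(-1, -1) = 0
  height(35) = 1 + max(-1, -1) = 0
  height(41) = 1 + max(-1, -1) = 0
  height(36) = 1 + max(0, 0) = 1
  height(26) = 1 + max(0, 1) = 2
  height(48) = 1 + max(2, -1) = 3
  height(21) = 1 + max(0, 3) = 4
  height(11) = 1 + max(1, 4) = 5
Height = 5


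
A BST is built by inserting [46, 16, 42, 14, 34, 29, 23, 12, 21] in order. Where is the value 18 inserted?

Starting tree (level order): [46, 16, None, 14, 42, 12, None, 34, None, None, None, 29, None, 23, None, 21]
Insertion path: 46 -> 16 -> 42 -> 34 -> 29 -> 23 -> 21
Result: insert 18 as left child of 21
Final tree (level order): [46, 16, None, 14, 42, 12, None, 34, None, None, None, 29, None, 23, None, 21, None, 18]


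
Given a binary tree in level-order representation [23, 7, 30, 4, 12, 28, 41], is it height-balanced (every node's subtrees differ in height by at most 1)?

Tree (level-order array): [23, 7, 30, 4, 12, 28, 41]
Definition: a tree is height-balanced if, at every node, |h(left) - h(right)| <= 1 (empty subtree has height -1).
Bottom-up per-node check:
  node 4: h_left=-1, h_right=-1, diff=0 [OK], height=0
  node 12: h_left=-1, h_right=-1, diff=0 [OK], height=0
  node 7: h_left=0, h_right=0, diff=0 [OK], height=1
  node 28: h_left=-1, h_right=-1, diff=0 [OK], height=0
  node 41: h_left=-1, h_right=-1, diff=0 [OK], height=0
  node 30: h_left=0, h_right=0, diff=0 [OK], height=1
  node 23: h_left=1, h_right=1, diff=0 [OK], height=2
All nodes satisfy the balance condition.
Result: Balanced


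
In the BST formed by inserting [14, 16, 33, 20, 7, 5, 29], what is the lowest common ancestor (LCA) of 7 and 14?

Tree insertion order: [14, 16, 33, 20, 7, 5, 29]
Tree (level-order array): [14, 7, 16, 5, None, None, 33, None, None, 20, None, None, 29]
In a BST, the LCA of p=7, q=14 is the first node v on the
root-to-leaf path with p <= v <= q (go left if both < v, right if both > v).
Walk from root:
  at 14: 7 <= 14 <= 14, this is the LCA
LCA = 14


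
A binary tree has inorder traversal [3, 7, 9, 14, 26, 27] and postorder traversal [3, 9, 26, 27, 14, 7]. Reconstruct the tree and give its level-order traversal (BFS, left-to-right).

Inorder:   [3, 7, 9, 14, 26, 27]
Postorder: [3, 9, 26, 27, 14, 7]
Algorithm: postorder visits root last, so walk postorder right-to-left;
each value is the root of the current inorder slice — split it at that
value, recurse on the right subtree first, then the left.
Recursive splits:
  root=7; inorder splits into left=[3], right=[9, 14, 26, 27]
  root=14; inorder splits into left=[9], right=[26, 27]
  root=27; inorder splits into left=[26], right=[]
  root=26; inorder splits into left=[], right=[]
  root=9; inorder splits into left=[], right=[]
  root=3; inorder splits into left=[], right=[]
Reconstructed level-order: [7, 3, 14, 9, 27, 26]


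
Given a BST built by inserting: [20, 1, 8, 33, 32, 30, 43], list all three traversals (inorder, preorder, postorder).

Tree insertion order: [20, 1, 8, 33, 32, 30, 43]
Tree (level-order array): [20, 1, 33, None, 8, 32, 43, None, None, 30]
Inorder (L, root, R): [1, 8, 20, 30, 32, 33, 43]
Preorder (root, L, R): [20, 1, 8, 33, 32, 30, 43]
Postorder (L, R, root): [8, 1, 30, 32, 43, 33, 20]


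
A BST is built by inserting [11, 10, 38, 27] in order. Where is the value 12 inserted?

Starting tree (level order): [11, 10, 38, None, None, 27]
Insertion path: 11 -> 38 -> 27
Result: insert 12 as left child of 27
Final tree (level order): [11, 10, 38, None, None, 27, None, 12]


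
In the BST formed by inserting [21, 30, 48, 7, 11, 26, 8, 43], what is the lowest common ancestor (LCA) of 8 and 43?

Tree insertion order: [21, 30, 48, 7, 11, 26, 8, 43]
Tree (level-order array): [21, 7, 30, None, 11, 26, 48, 8, None, None, None, 43]
In a BST, the LCA of p=8, q=43 is the first node v on the
root-to-leaf path with p <= v <= q (go left if both < v, right if both > v).
Walk from root:
  at 21: 8 <= 21 <= 43, this is the LCA
LCA = 21


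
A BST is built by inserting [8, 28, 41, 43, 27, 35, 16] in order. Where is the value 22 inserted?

Starting tree (level order): [8, None, 28, 27, 41, 16, None, 35, 43]
Insertion path: 8 -> 28 -> 27 -> 16
Result: insert 22 as right child of 16
Final tree (level order): [8, None, 28, 27, 41, 16, None, 35, 43, None, 22]


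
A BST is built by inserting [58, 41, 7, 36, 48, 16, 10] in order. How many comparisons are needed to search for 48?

Search path for 48: 58 -> 41 -> 48
Found: True
Comparisons: 3


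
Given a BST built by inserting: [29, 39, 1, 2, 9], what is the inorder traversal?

Tree insertion order: [29, 39, 1, 2, 9]
Tree (level-order array): [29, 1, 39, None, 2, None, None, None, 9]
Inorder traversal: [1, 2, 9, 29, 39]


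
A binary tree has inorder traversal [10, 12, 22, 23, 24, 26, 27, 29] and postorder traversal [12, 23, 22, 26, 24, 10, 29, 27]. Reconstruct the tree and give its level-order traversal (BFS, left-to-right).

Inorder:   [10, 12, 22, 23, 24, 26, 27, 29]
Postorder: [12, 23, 22, 26, 24, 10, 29, 27]
Algorithm: postorder visits root last, so walk postorder right-to-left;
each value is the root of the current inorder slice — split it at that
value, recurse on the right subtree first, then the left.
Recursive splits:
  root=27; inorder splits into left=[10, 12, 22, 23, 24, 26], right=[29]
  root=29; inorder splits into left=[], right=[]
  root=10; inorder splits into left=[], right=[12, 22, 23, 24, 26]
  root=24; inorder splits into left=[12, 22, 23], right=[26]
  root=26; inorder splits into left=[], right=[]
  root=22; inorder splits into left=[12], right=[23]
  root=23; inorder splits into left=[], right=[]
  root=12; inorder splits into left=[], right=[]
Reconstructed level-order: [27, 10, 29, 24, 22, 26, 12, 23]


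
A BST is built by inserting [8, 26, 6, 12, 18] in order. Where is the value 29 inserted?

Starting tree (level order): [8, 6, 26, None, None, 12, None, None, 18]
Insertion path: 8 -> 26
Result: insert 29 as right child of 26
Final tree (level order): [8, 6, 26, None, None, 12, 29, None, 18]


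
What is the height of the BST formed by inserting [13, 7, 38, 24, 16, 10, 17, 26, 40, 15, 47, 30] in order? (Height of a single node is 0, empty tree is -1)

Insertion order: [13, 7, 38, 24, 16, 10, 17, 26, 40, 15, 47, 30]
Tree (level-order array): [13, 7, 38, None, 10, 24, 40, None, None, 16, 26, None, 47, 15, 17, None, 30]
Compute height bottom-up (empty subtree = -1):
  height(10) = 1 + max(-1, -1) = 0
  height(7) = 1 + max(-1, 0) = 1
  height(15) = 1 + max(-1, -1) = 0
  height(17) = 1 + max(-1, -1) = 0
  height(16) = 1 + max(0, 0) = 1
  height(30) = 1 + max(-1, -1) = 0
  height(26) = 1 + max(-1, 0) = 1
  height(24) = 1 + max(1, 1) = 2
  height(47) = 1 + max(-1, -1) = 0
  height(40) = 1 + max(-1, 0) = 1
  height(38) = 1 + max(2, 1) = 3
  height(13) = 1 + max(1, 3) = 4
Height = 4


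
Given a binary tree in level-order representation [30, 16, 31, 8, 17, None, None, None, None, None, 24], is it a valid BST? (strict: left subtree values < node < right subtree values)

Level-order array: [30, 16, 31, 8, 17, None, None, None, None, None, 24]
Validate using subtree bounds (lo, hi): at each node, require lo < value < hi,
then recurse left with hi=value and right with lo=value.
Preorder trace (stopping at first violation):
  at node 30 with bounds (-inf, +inf): OK
  at node 16 with bounds (-inf, 30): OK
  at node 8 with bounds (-inf, 16): OK
  at node 17 with bounds (16, 30): OK
  at node 24 with bounds (17, 30): OK
  at node 31 with bounds (30, +inf): OK
No violation found at any node.
Result: Valid BST


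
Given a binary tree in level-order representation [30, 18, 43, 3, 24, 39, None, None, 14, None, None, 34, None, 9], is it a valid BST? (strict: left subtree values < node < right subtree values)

Level-order array: [30, 18, 43, 3, 24, 39, None, None, 14, None, None, 34, None, 9]
Validate using subtree bounds (lo, hi): at each node, require lo < value < hi,
then recurse left with hi=value and right with lo=value.
Preorder trace (stopping at first violation):
  at node 30 with bounds (-inf, +inf): OK
  at node 18 with bounds (-inf, 30): OK
  at node 3 with bounds (-inf, 18): OK
  at node 14 with bounds (3, 18): OK
  at node 9 with bounds (3, 14): OK
  at node 24 with bounds (18, 30): OK
  at node 43 with bounds (30, +inf): OK
  at node 39 with bounds (30, 43): OK
  at node 34 with bounds (30, 39): OK
No violation found at any node.
Result: Valid BST


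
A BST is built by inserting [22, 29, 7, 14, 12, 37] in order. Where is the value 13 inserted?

Starting tree (level order): [22, 7, 29, None, 14, None, 37, 12]
Insertion path: 22 -> 7 -> 14 -> 12
Result: insert 13 as right child of 12
Final tree (level order): [22, 7, 29, None, 14, None, 37, 12, None, None, None, None, 13]


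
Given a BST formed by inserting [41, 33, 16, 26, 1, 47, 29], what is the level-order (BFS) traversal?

Tree insertion order: [41, 33, 16, 26, 1, 47, 29]
Tree (level-order array): [41, 33, 47, 16, None, None, None, 1, 26, None, None, None, 29]
BFS from the root, enqueuing left then right child of each popped node:
  queue [41] -> pop 41, enqueue [33, 47], visited so far: [41]
  queue [33, 47] -> pop 33, enqueue [16], visited so far: [41, 33]
  queue [47, 16] -> pop 47, enqueue [none], visited so far: [41, 33, 47]
  queue [16] -> pop 16, enqueue [1, 26], visited so far: [41, 33, 47, 16]
  queue [1, 26] -> pop 1, enqueue [none], visited so far: [41, 33, 47, 16, 1]
  queue [26] -> pop 26, enqueue [29], visited so far: [41, 33, 47, 16, 1, 26]
  queue [29] -> pop 29, enqueue [none], visited so far: [41, 33, 47, 16, 1, 26, 29]
Result: [41, 33, 47, 16, 1, 26, 29]


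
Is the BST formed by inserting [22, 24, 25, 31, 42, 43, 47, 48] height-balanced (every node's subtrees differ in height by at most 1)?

Tree (level-order array): [22, None, 24, None, 25, None, 31, None, 42, None, 43, None, 47, None, 48]
Definition: a tree is height-balanced if, at every node, |h(left) - h(right)| <= 1 (empty subtree has height -1).
Bottom-up per-node check:
  node 48: h_left=-1, h_right=-1, diff=0 [OK], height=0
  node 47: h_left=-1, h_right=0, diff=1 [OK], height=1
  node 43: h_left=-1, h_right=1, diff=2 [FAIL (|-1-1|=2 > 1)], height=2
  node 42: h_left=-1, h_right=2, diff=3 [FAIL (|-1-2|=3 > 1)], height=3
  node 31: h_left=-1, h_right=3, diff=4 [FAIL (|-1-3|=4 > 1)], height=4
  node 25: h_left=-1, h_right=4, diff=5 [FAIL (|-1-4|=5 > 1)], height=5
  node 24: h_left=-1, h_right=5, diff=6 [FAIL (|-1-5|=6 > 1)], height=6
  node 22: h_left=-1, h_right=6, diff=7 [FAIL (|-1-6|=7 > 1)], height=7
Node 43 violates the condition: |-1 - 1| = 2 > 1.
Result: Not balanced


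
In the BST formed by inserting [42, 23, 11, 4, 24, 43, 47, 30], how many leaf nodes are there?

Tree built from: [42, 23, 11, 4, 24, 43, 47, 30]
Tree (level-order array): [42, 23, 43, 11, 24, None, 47, 4, None, None, 30]
Rule: A leaf has 0 children.
Per-node child counts:
  node 42: 2 child(ren)
  node 23: 2 child(ren)
  node 11: 1 child(ren)
  node 4: 0 child(ren)
  node 24: 1 child(ren)
  node 30: 0 child(ren)
  node 43: 1 child(ren)
  node 47: 0 child(ren)
Matching nodes: [4, 30, 47]
Count of leaf nodes: 3


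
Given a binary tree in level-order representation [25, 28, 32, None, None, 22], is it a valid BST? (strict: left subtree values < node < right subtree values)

Level-order array: [25, 28, 32, None, None, 22]
Validate using subtree bounds (lo, hi): at each node, require lo < value < hi,
then recurse left with hi=value and right with lo=value.
Preorder trace (stopping at first violation):
  at node 25 with bounds (-inf, +inf): OK
  at node 28 with bounds (-inf, 25): VIOLATION
Node 28 violates its bound: not (-inf < 28 < 25).
Result: Not a valid BST


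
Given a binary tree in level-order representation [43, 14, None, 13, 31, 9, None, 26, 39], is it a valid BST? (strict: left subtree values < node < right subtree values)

Level-order array: [43, 14, None, 13, 31, 9, None, 26, 39]
Validate using subtree bounds (lo, hi): at each node, require lo < value < hi,
then recurse left with hi=value and right with lo=value.
Preorder trace (stopping at first violation):
  at node 43 with bounds (-inf, +inf): OK
  at node 14 with bounds (-inf, 43): OK
  at node 13 with bounds (-inf, 14): OK
  at node 9 with bounds (-inf, 13): OK
  at node 31 with bounds (14, 43): OK
  at node 26 with bounds (14, 31): OK
  at node 39 with bounds (31, 43): OK
No violation found at any node.
Result: Valid BST


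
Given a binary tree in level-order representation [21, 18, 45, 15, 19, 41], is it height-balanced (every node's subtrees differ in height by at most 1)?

Tree (level-order array): [21, 18, 45, 15, 19, 41]
Definition: a tree is height-balanced if, at every node, |h(left) - h(right)| <= 1 (empty subtree has height -1).
Bottom-up per-node check:
  node 15: h_left=-1, h_right=-1, diff=0 [OK], height=0
  node 19: h_left=-1, h_right=-1, diff=0 [OK], height=0
  node 18: h_left=0, h_right=0, diff=0 [OK], height=1
  node 41: h_left=-1, h_right=-1, diff=0 [OK], height=0
  node 45: h_left=0, h_right=-1, diff=1 [OK], height=1
  node 21: h_left=1, h_right=1, diff=0 [OK], height=2
All nodes satisfy the balance condition.
Result: Balanced


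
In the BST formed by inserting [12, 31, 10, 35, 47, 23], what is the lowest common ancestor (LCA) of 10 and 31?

Tree insertion order: [12, 31, 10, 35, 47, 23]
Tree (level-order array): [12, 10, 31, None, None, 23, 35, None, None, None, 47]
In a BST, the LCA of p=10, q=31 is the first node v on the
root-to-leaf path with p <= v <= q (go left if both < v, right if both > v).
Walk from root:
  at 12: 10 <= 12 <= 31, this is the LCA
LCA = 12


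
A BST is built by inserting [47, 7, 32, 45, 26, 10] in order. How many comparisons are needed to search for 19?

Search path for 19: 47 -> 7 -> 32 -> 26 -> 10
Found: False
Comparisons: 5


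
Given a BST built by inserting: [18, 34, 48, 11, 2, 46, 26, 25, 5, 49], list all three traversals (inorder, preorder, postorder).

Tree insertion order: [18, 34, 48, 11, 2, 46, 26, 25, 5, 49]
Tree (level-order array): [18, 11, 34, 2, None, 26, 48, None, 5, 25, None, 46, 49]
Inorder (L, root, R): [2, 5, 11, 18, 25, 26, 34, 46, 48, 49]
Preorder (root, L, R): [18, 11, 2, 5, 34, 26, 25, 48, 46, 49]
Postorder (L, R, root): [5, 2, 11, 25, 26, 46, 49, 48, 34, 18]
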